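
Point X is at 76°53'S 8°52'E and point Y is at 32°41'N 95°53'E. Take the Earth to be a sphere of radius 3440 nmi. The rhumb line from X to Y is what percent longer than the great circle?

3.2%

Great circle: σ = 2.1129 rad → d_gc = Rσ = 7268.5 nmi
Rhumb: Δφ = +1.9123, Δλ = +1.5187, Δψ = +2.7673, q = Δφ/Δψ = 0.6910 → d_rh = R√(Δφ²+q²Δλ²) = 7503.9 nmi
Excess = (7503.9 − 7268.5) / 7268.5 = 235.4 / 7268.5 = 3.24% ≈ 3.2%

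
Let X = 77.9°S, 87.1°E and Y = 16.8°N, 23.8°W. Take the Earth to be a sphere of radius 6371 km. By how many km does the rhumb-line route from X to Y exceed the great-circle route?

921 km

Great circle: cos σ = sin φ₁ sin φ₂ + cos φ₁ cos φ₂ cos Δλ,  σ = 1.9329 rad → d_gc = 12314.2 km
Rhumb line: Δψ = +2.5420, q = Δφ/Δψ = 0.6502, d_rh = R√(Δφ²+q²Δλ²) = 13235.4 km
Excess = 13235.4 − 12314.2 = 921.2 ≈ 921 km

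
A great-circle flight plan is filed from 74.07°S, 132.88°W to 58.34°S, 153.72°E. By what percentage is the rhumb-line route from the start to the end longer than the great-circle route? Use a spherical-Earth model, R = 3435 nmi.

Great circle: σ = 0.5362 rad → d_gc = Rσ = 1841.9 nmi
Rhumb: Δφ = +0.2745, Δλ = -1.2811, Δψ = +0.7063, q = Δφ/Δψ = 0.3887 → d_rh = R√(Δφ²+q²Δλ²) = 1953.2 nmi
Excess = (1953.2 − 1841.9) / 1841.9 = 111.3 / 1841.9 = 6.04% ≈ 6.0%

6.0%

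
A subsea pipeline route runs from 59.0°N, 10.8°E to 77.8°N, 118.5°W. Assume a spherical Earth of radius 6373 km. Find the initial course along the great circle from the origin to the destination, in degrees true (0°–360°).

345.2°

N = sin Δλ·cos φ₂ = -0.1635;  D = cos φ₁ sin φ₂ − sin φ₁ cos φ₂ cos Δλ = +0.6181
initial course = atan2(N, D) = 345.18°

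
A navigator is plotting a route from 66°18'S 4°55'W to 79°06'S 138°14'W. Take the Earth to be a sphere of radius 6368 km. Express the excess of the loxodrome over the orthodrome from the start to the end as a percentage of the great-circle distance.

24.2%

Great circle: σ = 0.5605 rad → d_gc = Rσ = 3569.1 km
Rhumb: Δφ = -0.2234, Δλ = -2.3268, Δψ = -0.7881, q = Δφ/Δψ = 0.2835 → d_rh = R√(Δφ²+q²Δλ²) = 4434.6 km
Excess = (4434.6 − 3569.1) / 3569.1 = 865.5 / 3569.1 = 24.2498% ≈ 24.2%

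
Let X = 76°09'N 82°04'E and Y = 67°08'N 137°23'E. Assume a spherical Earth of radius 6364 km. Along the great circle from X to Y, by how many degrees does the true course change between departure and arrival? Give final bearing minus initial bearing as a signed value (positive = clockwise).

At departure: θ₁ = atan2(sin Δλ cos φ₂, cos φ₁ sin φ₂ − sin φ₁ cos φ₂ cos Δλ) = 88.95°
At arrival: θ₂ = atan2(sin Δλ cos φ₁, −cos φ₂ sin φ₁ + sin φ₂ cos φ₁ cos Δλ) = 141.98°
Δθ = θ₂ − θ₁ = +53.0°

+53.0°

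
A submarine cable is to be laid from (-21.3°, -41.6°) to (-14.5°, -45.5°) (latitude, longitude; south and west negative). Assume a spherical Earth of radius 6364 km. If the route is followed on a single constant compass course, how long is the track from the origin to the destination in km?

Rhumb course C = atan2(Δλ, Δψ) with Δψ = ln[tan(π/4+φ₂/2)/tan(π/4+φ₁/2)] = +0.1248, Δλ = -0.0681 → C = 331.39°
d = R·|Δφ| / |cos C| = 6364·0.11868 / 0.87792 = 860 km

860 km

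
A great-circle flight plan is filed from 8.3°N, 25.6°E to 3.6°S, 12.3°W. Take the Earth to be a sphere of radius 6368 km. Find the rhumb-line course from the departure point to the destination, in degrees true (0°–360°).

252.5°

Meridional parts: M(φ₁)=+0.1454, M(φ₂)=-0.0629 → ΔM = -0.2082;  Δλ = -0.6615 rad
tan C = Δλ / ΔM = +3.1765 → C = 252.53°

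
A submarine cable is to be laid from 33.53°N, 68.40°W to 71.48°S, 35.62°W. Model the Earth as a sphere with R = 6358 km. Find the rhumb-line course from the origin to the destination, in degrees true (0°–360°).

Δψ = ln[tan(π/4+φ₂/2)/tan(π/4+φ₁/2)] = -2.4356
Δλ = +0.5721 rad (taken the short way round)
course = atan2(Δλ, Δψ) = 166.78°

166.8°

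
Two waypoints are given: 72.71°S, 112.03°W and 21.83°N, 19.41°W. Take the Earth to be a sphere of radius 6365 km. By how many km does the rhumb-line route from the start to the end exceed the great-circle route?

Great circle: cos σ = sin φ₁ sin φ₂ + cos φ₁ cos φ₂ cos Δλ,  σ = 1.9473 rad → d_gc = 12394.5 km
Rhumb line: Δψ = +2.2742, q = Δφ/Δψ = 0.7255, d_rh = R√(Δφ²+q²Δλ²) = 12885.4 km
Excess = 12885.4 − 12394.5 = 490.9 ≈ 491 km

491 km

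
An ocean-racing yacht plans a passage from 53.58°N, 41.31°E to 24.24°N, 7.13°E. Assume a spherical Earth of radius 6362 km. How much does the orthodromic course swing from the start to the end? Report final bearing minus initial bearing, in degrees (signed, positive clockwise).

Initial bearing θ₁ = atan2(sin Δλ cos φ₂, cos φ₁ sin φ₂ − sin φ₁ cos φ₂ cos Δλ) = 234.66°
Final bearing θ₂ = (initial bearing from the destination back to the start) + 180° = 212.08°
Δθ = θ₂ − θ₁ = -22.6°

-22.6°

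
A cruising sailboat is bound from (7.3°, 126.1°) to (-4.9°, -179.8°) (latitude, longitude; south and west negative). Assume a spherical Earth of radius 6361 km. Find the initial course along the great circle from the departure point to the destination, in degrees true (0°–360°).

θ = atan2( sin Δλ·cos φ₂ ,  cos φ₁ sin φ₂ − sin φ₁ cos φ₂ cos Δλ )
  = atan2(+0.8071, -0.1590) = 101.14°

101.1°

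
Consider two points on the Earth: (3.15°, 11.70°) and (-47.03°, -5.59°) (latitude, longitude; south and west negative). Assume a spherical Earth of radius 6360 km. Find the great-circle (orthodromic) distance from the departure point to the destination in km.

5821 km

cos σ = sin φ₁ sin φ₂ + cos φ₁ cos φ₂ cos Δλ
      = sin(3.15°)sin(-47.03°) + cos(3.15°)cos(-47.03°)cos(-17.29°) = 0.6096
σ = 52.438° → d = Rσ = 6360·0.91521 = 5821 km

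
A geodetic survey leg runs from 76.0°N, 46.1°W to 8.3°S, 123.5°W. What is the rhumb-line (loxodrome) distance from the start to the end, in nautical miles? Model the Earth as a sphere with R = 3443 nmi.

5914 nmi

Rhumb course C = atan2(Δλ, Δψ) with Δψ = ln[tan(π/4+φ₂/2)/tan(π/4+φ₁/2)] = -2.2427, Δλ = -1.3509 → C = 211.06°
d = R·|Δφ| / |cos C| = 3443·1.47131 / 0.85660 = 5914 nmi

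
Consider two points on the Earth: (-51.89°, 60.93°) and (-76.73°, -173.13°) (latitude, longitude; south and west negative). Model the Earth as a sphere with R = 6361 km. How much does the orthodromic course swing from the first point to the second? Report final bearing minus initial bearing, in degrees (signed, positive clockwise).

-122.1°

Initial bearing θ₁ = atan2(sin Δλ cos φ₂, cos φ₁ sin φ₂ − sin φ₁ cos φ₂ cos Δλ) = 165.27°
Final bearing θ₂ = (initial bearing from the destination back to the start) + 180° = 43.14°
Δθ = θ₂ − θ₁ = -122.1°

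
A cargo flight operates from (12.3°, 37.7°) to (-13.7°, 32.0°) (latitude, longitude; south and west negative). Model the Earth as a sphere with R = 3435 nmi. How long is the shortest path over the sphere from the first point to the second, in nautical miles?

1595 nmi

Haversine: a = sin²(Δφ/2)+cos φ₁ cos φ₂ sin²(Δλ/2) = 0.05295;  σ = 2·atan2(√a,√(1−a))
σ = 26.607° → d = Rσ = 3435·0.46438 = 1595 nmi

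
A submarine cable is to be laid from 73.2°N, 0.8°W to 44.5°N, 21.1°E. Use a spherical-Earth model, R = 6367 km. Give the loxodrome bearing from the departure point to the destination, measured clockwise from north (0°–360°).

Meridional parts: M(φ₁)=+1.9128, M(φ₂)=+0.8691 → ΔM = -1.0437;  Δλ = +0.3822 rad
tan C = Δλ / ΔM = -0.3662 → C = 159.89°

159.9°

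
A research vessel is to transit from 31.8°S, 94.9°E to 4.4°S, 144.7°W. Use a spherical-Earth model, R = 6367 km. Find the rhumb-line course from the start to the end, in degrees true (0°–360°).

76.4°

Meridional parts: M(φ₁)=-0.5859, M(φ₂)=-0.0769 → ΔM = +0.5091;  Δλ = +2.1014 rad
tan C = Δλ / ΔM = +4.1280 → C = 76.38°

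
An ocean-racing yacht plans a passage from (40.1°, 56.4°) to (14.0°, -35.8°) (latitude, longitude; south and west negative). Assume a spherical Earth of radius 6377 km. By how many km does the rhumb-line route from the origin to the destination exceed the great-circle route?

Great circle: cos σ = sin φ₁ sin φ₂ + cos φ₁ cos φ₂ cos Δλ,  σ = 1.4431 rad → d_gc = 9202.7 km
Rhumb line: Δψ = -0.5184, q = Δφ/Δψ = 0.8788, d_rh = R√(Δφ²+q²Δλ²) = 9474.1 km
Excess = 9474.1 − 9202.7 = 271.4 ≈ 271 km

271 km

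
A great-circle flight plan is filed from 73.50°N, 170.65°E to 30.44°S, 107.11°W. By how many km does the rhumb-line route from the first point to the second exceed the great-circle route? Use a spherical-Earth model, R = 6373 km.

Great circle: cos σ = sin φ₁ sin φ₂ + cos φ₁ cos φ₂ cos Δλ,  σ = 2.0406 rad → d_gc = 13004.7 km
Rhumb line: Δψ = -2.4893, q = Δφ/Δψ = 0.7288, d_rh = R√(Δφ²+q²Δλ²) = 13345.5 km
Excess = 13345.5 − 13004.7 = 340.8 ≈ 341 km

341 km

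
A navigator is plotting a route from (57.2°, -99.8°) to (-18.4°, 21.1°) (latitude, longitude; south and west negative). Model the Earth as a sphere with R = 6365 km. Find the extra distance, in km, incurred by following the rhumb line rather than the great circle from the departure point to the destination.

Great circle: cos σ = sin φ₁ sin φ₂ + cos φ₁ cos φ₂ cos Δλ,  σ = 2.1286 rad → d_gc = 13548.3 km
Rhumb line: Δψ = -1.5499, q = Δφ/Δψ = 0.8513, d_rh = R√(Δφ²+q²Δλ²) = 14186.9 km
Excess = 14186.9 − 13548.3 = 638.6 ≈ 639 km

639 km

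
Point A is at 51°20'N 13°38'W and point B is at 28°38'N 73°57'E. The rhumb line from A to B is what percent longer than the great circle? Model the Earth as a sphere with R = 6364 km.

4.9%

Great circle: σ = 1.1622 rad → d_gc = Rσ = 7396.5 km
Rhumb: Δφ = -0.3962, Δλ = +1.5286, Δψ = -0.5255, q = Δφ/Δψ = 0.7540 → d_rh = R√(Δφ²+q²Δλ²) = 7756.2 km
Excess = (7756.2 − 7396.5) / 7396.5 = 359.7 / 7396.5 = 4.86% ≈ 4.9%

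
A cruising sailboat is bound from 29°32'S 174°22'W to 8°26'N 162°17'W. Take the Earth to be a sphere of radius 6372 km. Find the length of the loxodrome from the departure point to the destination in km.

4416 km

Δψ = ln[tan(π/4+φ₂/2)/tan(π/4+φ₁/2)] = +0.6876;  Δφ = +0.6626 rad,  Δλ = +0.2109 rad
q = Δφ/Δψ = 0.9636
d = R·√(Δφ² + q²Δλ²) = 6372·0.69311 = 4416 km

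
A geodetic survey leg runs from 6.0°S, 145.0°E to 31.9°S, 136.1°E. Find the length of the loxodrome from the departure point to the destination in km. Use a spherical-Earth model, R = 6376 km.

3028 km

Rhumb course C = atan2(Δλ, Δψ) with Δψ = ln[tan(π/4+φ₂/2)/tan(π/4+φ₁/2)] = -0.4831, Δλ = -0.1553 → C = 197.83°
d = R·|Δφ| / |cos C| = 6376·0.45204 / 0.95199 = 3028 km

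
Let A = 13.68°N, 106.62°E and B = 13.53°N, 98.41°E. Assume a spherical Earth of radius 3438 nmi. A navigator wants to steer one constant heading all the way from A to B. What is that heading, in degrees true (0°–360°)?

Meridional parts: M(φ₁)=+0.2411, M(φ₂)=+0.2384 → ΔM = -0.0027;  Δλ = -0.1433 rad
tan C = Δλ / ΔM = +53.1975 → C = 268.92°

268.9°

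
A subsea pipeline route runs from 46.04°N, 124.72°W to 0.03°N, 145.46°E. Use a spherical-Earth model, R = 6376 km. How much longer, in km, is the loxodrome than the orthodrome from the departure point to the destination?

Great circle: cos σ = sin φ₁ sin φ₂ + cos φ₁ cos φ₂ cos Δλ,  σ = 1.5682 rad → d_gc = 9999.1 km
Rhumb line: Δψ = -0.9068, q = Δφ/Δψ = 0.8856, d_rh = R√(Δφ²+q²Δλ²) = 10226.0 km
Excess = 10226.0 − 9999.1 = 226.9 ≈ 227 km

227 km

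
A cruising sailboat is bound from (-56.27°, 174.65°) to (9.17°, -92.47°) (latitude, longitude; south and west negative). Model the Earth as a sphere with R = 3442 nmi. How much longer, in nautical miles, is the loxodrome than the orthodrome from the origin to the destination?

Great circle: cos σ = sin φ₁ sin φ₂ + cos φ₁ cos φ₂ cos Δλ,  σ = 1.7316 rad → d_gc = 5960.1 nmi
Rhumb line: Δψ = +1.3542, q = Δφ/Δψ = 0.8434, d_rh = R√(Δφ²+q²Δλ²) = 6131.8 nmi
Excess = 6131.8 − 5960.1 = 171.7 ≈ 172 nmi

172 nmi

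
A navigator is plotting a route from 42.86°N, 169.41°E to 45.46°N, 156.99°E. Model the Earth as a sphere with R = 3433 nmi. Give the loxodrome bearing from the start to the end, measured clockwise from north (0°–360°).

Meridional parts: M(φ₁)=+0.8295, M(φ₂)=+0.8928 → ΔM = +0.0633;  Δλ = -0.2168 rad
tan C = Δλ / ΔM = -3.4261 → C = 286.27°

286.3°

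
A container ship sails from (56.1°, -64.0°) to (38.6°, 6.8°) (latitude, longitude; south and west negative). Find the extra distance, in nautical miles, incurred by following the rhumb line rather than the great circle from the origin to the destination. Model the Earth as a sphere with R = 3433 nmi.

Great circle: cos σ = sin φ₁ sin φ₂ + cos φ₁ cos φ₂ cos Δλ,  σ = 0.8484 rad → d_gc = 2912.6 nmi
Rhumb line: Δψ = -0.4568, q = Δφ/Δψ = 0.6686, d_rh = R√(Δφ²+q²Δλ²) = 3023.8 nmi
Excess = 3023.8 − 2912.6 = 111.2 ≈ 111 nmi

111 nmi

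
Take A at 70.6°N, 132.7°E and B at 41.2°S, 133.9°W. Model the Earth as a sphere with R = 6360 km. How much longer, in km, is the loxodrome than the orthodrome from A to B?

Great circle: cos σ = sin φ₁ sin φ₂ + cos φ₁ cos φ₂ cos Δλ,  σ = 2.2602 rad → d_gc = 14375.2 km
Rhumb line: Δψ = -2.5570, q = Δφ/Δψ = 0.7631, d_rh = R√(Δφ²+q²Δλ²) = 14717.6 km
Excess = 14717.6 − 14375.2 = 342.4 ≈ 342 km

342 km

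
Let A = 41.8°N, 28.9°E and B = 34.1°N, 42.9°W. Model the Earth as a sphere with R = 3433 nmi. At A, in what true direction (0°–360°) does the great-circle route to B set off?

287.3°

θ = atan2( sin Δλ·cos φ₂ ,  cos φ₁ sin φ₂ − sin φ₁ cos φ₂ cos Δλ )
  = atan2(-0.7866, +0.2456) = 287.34°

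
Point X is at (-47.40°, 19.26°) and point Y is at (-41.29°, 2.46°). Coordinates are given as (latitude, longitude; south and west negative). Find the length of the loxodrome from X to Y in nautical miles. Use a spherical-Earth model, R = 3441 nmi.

Δψ = ln[tan(π/4+φ₂/2)/tan(π/4+φ₁/2)] = +0.1493;  Δφ = +0.1066 rad,  Δλ = -0.2932 rad
q = Δφ/Δψ = 0.7142
d = R·√(Δφ² + q²Δλ²) = 3441·0.23499 = 809 nmi

809 nmi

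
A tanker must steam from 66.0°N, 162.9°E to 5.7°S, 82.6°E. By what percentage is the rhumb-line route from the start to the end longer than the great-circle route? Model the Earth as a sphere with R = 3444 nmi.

Great circle: σ = 1.5933 rad → d_gc = Rσ = 5487.5 nmi
Rhumb: Δφ = -1.2514, Δλ = -1.4015, Δψ = -1.6482, q = Δφ/Δψ = 0.7593 → d_rh = R√(Δφ²+q²Δλ²) = 5657.3 nmi
Excess = (5657.3 − 5487.5) / 5487.5 = 169.8 / 5487.5 = 3.09% ≈ 3.1%

3.1%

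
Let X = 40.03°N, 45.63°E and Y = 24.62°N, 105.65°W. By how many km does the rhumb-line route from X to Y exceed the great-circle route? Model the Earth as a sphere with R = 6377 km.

Great circle: cos σ = sin φ₁ sin φ₂ + cos φ₁ cos φ₂ cos Δλ,  σ = 1.9204 rad → d_gc = 12246.3 km
Rhumb line: Δψ = -0.3200, q = Δφ/Δψ = 0.8404, d_rh = R√(Δφ²+q²Δλ²) = 14254.1 km
Excess = 14254.1 − 12246.3 = 2007.8 ≈ 2008 km

2008 km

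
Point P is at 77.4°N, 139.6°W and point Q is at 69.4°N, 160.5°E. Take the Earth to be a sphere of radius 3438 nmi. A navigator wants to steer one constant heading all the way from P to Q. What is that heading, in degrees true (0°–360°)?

244.5°

Meridional parts: M(φ₁)=+2.2036, M(φ₂)=+1.7052 → ΔM = -0.4984;  Δλ = -1.0455 rad
tan C = Δλ / ΔM = +2.0976 → C = 244.51°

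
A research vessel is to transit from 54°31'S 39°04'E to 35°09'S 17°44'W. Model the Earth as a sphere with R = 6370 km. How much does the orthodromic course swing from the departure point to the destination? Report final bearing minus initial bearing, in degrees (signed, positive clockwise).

Initial bearing θ₁ = atan2(sin Δλ cos φ₂, cos φ₁ sin φ₂ − sin φ₁ cos φ₂ cos Δλ) = 272.54°
Final bearing θ₂ = (initial bearing from the destination back to the start) + 180° = 314.83°
Δθ = θ₂ − θ₁ = +42.3°

+42.3°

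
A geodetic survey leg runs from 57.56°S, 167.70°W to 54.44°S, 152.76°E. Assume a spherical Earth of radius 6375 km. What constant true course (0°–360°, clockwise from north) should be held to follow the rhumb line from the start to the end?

Meridional parts: M(φ₁)=-1.2348, M(φ₂)=-1.1373 → ΔM = +0.0974;  Δλ = -0.6901 rad
tan C = Δλ / ΔM = -7.0820 → C = 278.04°

278.0°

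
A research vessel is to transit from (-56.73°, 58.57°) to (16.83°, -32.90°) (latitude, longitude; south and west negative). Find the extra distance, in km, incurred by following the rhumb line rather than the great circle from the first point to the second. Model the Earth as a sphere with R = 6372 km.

Great circle: cos σ = sin φ₁ sin φ₂ + cos φ₁ cos φ₂ cos Δλ,  σ = 1.8292 rad → d_gc = 11655.7 km
Rhumb line: Δψ = +1.5061, q = Δφ/Δψ = 0.8524, d_rh = R√(Δφ²+q²Δλ²) = 11921.4 km
Excess = 11921.4 − 11655.7 = 265.7 ≈ 266 km

266 km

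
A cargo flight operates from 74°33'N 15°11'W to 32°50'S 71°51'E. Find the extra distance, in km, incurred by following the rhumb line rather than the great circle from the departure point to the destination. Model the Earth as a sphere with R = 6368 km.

Great circle: cos σ = sin φ₁ sin φ₂ + cos φ₁ cos φ₂ cos Δλ,  σ = 2.1072 rad → d_gc = 13418.4 km
Rhumb line: Δψ = -2.6049, q = Δφ/Δψ = 0.7195, d_rh = R√(Δφ²+q²Δλ²) = 13815.8 km
Excess = 13815.8 − 13418.4 = 397.4 ≈ 397 km

397 km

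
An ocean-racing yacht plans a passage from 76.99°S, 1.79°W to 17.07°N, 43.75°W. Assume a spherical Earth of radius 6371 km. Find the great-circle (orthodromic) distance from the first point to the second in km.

10812 km

Haversine: a = sin²(Δφ/2)+cos φ₁ cos φ₂ sin²(Δλ/2) = 0.56299;  σ = 2·atan2(√a,√(1−a))
σ = 97.237° → d = Rσ = 6371·1.69711 = 10812 km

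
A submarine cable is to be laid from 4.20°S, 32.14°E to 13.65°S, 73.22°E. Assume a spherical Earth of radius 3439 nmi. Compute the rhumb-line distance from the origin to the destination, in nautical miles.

2498 nmi

Rhumb course C = atan2(Δλ, Δψ) with Δψ = ln[tan(π/4+φ₂/2)/tan(π/4+φ₁/2)] = -0.1672, Δλ = +0.7170 → C = 103.12°
d = R·|Δφ| / |cos C| = 3439·0.16493 / 0.22705 = 2498 nmi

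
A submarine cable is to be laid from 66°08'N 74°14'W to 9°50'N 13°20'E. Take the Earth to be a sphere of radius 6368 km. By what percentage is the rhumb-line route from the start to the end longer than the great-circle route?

Great circle: σ = 1.3968 rad → d_gc = Rσ = 8894.9 km
Rhumb: Δφ = -0.9826, Δλ = +1.5283, Δψ = -1.3818, q = Δφ/Δψ = 0.7111 → d_rh = R√(Δφ²+q²Δλ²) = 9330.1 km
Excess = (9330.1 − 8894.9) / 8894.9 = 435.2 / 8894.9 = 4.89% ≈ 4.9%

4.9%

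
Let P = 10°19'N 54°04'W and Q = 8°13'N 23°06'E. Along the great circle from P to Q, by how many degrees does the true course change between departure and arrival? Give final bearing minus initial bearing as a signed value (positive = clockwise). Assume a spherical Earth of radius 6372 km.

Initial bearing θ₁ = atan2(sin Δλ cos φ₂, cos φ₁ sin φ₂ − sin φ₁ cos φ₂ cos Δλ) = 84.01°
Final bearing θ₂ = (initial bearing from the destination back to the start) + 180° = 98.66°
Δθ = θ₂ − θ₁ = +14.6°

+14.6°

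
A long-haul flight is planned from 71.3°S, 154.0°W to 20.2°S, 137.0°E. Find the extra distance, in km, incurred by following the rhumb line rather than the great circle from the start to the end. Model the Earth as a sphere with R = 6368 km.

Great circle: cos σ = sin φ₁ sin φ₂ + cos φ₁ cos φ₂ cos Δλ,  σ = 1.1209 rad → d_gc = 7137.7 km
Rhumb line: Δψ = +1.4438, q = Δφ/Δψ = 0.6177, d_rh = R√(Δφ²+q²Δλ²) = 7395.7 km
Excess = 7395.7 − 7137.7 = 258.0 ≈ 258 km

258 km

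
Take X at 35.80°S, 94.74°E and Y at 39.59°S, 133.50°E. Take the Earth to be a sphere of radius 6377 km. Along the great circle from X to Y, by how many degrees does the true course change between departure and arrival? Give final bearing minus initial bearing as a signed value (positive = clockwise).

At departure: θ₁ = atan2(sin Δλ cos φ₂, cos φ₁ sin φ₂ − sin φ₁ cos φ₂ cos Δλ) = 108.92°
At arrival: θ₂ = atan2(sin Δλ cos φ₁, −cos φ₂ sin φ₁ + sin φ₂ cos φ₁ cos Δλ) = 84.63°
Δθ = θ₂ − θ₁ = -24.3°

-24.3°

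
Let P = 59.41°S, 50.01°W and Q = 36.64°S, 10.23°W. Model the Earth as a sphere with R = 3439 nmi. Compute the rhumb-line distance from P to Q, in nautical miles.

2074 nmi

Δψ = ln[tan(π/4+φ₂/2)/tan(π/4+φ₁/2)] = +0.6084;  Δφ = +0.3974 rad,  Δλ = +0.6943 rad
q = Δφ/Δψ = 0.6532
d = R·√(Δφ² + q²Δλ²) = 3439·0.60300 = 2074 nmi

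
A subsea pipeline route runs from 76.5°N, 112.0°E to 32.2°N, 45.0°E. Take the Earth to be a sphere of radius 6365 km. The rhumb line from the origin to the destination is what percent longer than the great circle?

Great circle: σ = 0.9331 rad → d_gc = Rσ = 5939.2 km
Rhumb: Δφ = -0.7732, Δλ = -1.1694, Δψ = -1.5399, q = Δφ/Δψ = 0.5021 → d_rh = R√(Δφ²+q²Δλ²) = 6179.4 km
Excess = (6179.4 − 5939.2) / 5939.2 = 240.2 / 5939.2 = 4.04% ≈ 4.0%

4.0%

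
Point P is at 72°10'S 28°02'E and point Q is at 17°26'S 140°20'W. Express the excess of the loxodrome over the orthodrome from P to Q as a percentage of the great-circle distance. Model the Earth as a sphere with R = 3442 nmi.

Great circle: σ = 1.5718 rad → d_gc = Rσ = 5410.1 nmi
Rhumb: Δφ = +0.9553, Δλ = -2.9386, Δψ = +1.5431, q = Δφ/Δψ = 0.6191 → d_rh = R√(Δφ²+q²Δλ²) = 7072.3 nmi
Excess = (7072.3 − 5410.1) / 5410.1 = 1662.2 / 5410.1 = 30.72% ≈ 30.7%

30.7%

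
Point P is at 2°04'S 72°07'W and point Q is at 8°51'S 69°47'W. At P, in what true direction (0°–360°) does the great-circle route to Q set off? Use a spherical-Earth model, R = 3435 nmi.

θ = atan2( sin Δλ·cos φ₂ ,  cos φ₁ sin φ₂ − sin φ₁ cos φ₂ cos Δλ )
  = atan2(+0.0402, -0.1181) = 161.20°

161.2°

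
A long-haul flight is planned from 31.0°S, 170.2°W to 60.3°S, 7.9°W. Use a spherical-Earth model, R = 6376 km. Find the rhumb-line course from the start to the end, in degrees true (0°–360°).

105.0°

Δψ = ln[tan(π/4+φ₂/2)/tan(π/4+φ₁/2)] = -0.7579
Δλ = +2.8327 rad (taken the short way round)
course = atan2(Δλ, Δψ) = 104.98°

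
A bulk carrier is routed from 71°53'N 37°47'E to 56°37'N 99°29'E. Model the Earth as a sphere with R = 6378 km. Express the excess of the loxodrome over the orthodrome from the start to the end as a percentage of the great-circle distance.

Great circle: σ = 0.5059 rad → d_gc = Rσ = 3226.8 km
Rhumb: Δφ = -0.2665, Δλ = +1.0769, Δψ = -0.6317, q = Δφ/Δψ = 0.4218 → d_rh = R√(Δφ²+q²Δλ²) = 3358.7 km
Excess = (3358.7 − 3226.8) / 3226.8 = 131.9 / 3226.8 = 4.09% ≈ 4.1%

4.1%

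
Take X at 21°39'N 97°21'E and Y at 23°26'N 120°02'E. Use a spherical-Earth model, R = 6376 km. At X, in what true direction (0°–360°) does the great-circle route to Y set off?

N = sin Δλ·cos φ₂ = +0.3538;  D = cos φ₁ sin φ₂ − sin φ₁ cos φ₂ cos Δλ = +0.0573
initial course = atan2(N, D) = 80.80°

80.8°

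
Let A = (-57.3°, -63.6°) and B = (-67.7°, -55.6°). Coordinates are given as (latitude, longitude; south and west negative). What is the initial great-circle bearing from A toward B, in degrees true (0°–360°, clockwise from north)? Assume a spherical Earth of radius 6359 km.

164.0°

θ = atan2( sin Δλ·cos φ₂ ,  cos φ₁ sin φ₂ − sin φ₁ cos φ₂ cos Δλ )
  = atan2(+0.0528, -0.1836) = 163.96°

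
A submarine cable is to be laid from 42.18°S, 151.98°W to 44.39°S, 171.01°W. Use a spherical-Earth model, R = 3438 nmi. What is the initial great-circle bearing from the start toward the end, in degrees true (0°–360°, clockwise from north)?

254.5°

θ = atan2( sin Δλ·cos φ₂ ,  cos φ₁ sin φ₂ − sin φ₁ cos φ₂ cos Δλ )
  = atan2(-0.2330, -0.0648) = 254.46°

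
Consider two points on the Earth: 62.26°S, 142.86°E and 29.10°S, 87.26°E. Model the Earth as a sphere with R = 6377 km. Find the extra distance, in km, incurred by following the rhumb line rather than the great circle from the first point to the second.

119 km

Great circle: cos σ = sin φ₁ sin φ₂ + cos φ₁ cos φ₂ cos Δλ,  σ = 0.8497 rad → d_gc = 5418.5 km
Rhumb line: Δψ = +0.8674, q = Δφ/Δψ = 0.6672, d_rh = R√(Δφ²+q²Δλ²) = 5537.9 km
Excess = 5537.9 − 5418.5 = 119.4 ≈ 119 km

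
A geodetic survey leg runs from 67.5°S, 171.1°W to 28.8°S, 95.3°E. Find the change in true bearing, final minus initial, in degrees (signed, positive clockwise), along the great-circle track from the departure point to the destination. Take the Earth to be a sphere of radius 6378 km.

Initial bearing θ₁ = atan2(sin Δλ cos φ₂, cos φ₁ sin φ₂ − sin φ₁ cos φ₂ cos Δλ) = 254.95°
Final bearing θ₂ = (initial bearing from the destination back to the start) + 180° = 335.06°
Δθ = θ₂ − θ₁ = +80.1°

+80.1°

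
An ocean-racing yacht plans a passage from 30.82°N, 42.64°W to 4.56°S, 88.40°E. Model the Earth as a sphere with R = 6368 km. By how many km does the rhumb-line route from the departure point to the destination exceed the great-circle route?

352 km

Great circle: cos σ = sin φ₁ sin φ₂ + cos φ₁ cos φ₂ cos Δλ,  σ = 2.2178 rad → d_gc = 14123.1 km
Rhumb line: Δψ = -0.6456, q = Δφ/Δψ = 0.9565, d_rh = R√(Δφ²+q²Δλ²) = 14475.1 km
Excess = 14475.1 − 14123.1 = 352.0 ≈ 352 km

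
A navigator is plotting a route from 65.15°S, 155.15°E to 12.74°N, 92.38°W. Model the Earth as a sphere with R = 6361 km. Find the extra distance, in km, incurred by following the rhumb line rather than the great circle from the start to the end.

737 km

Great circle: cos σ = sin φ₁ sin φ₂ + cos φ₁ cos φ₂ cos Δλ,  σ = 1.9356 rad → d_gc = 12312.4 km
Rhumb line: Δψ = +1.7369, q = Δφ/Δψ = 0.7827, d_rh = R√(Δφ²+q²Δλ²) = 13049.5 km
Excess = 13049.5 − 12312.4 = 737.1 ≈ 737 km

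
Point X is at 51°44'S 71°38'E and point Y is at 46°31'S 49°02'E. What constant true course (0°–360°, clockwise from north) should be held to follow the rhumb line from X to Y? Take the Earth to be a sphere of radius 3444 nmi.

Δψ = ln[tan(π/4+φ₂/2)/tan(π/4+φ₁/2)] = +0.1393
Δλ = -0.3944 rad (taken the short way round)
course = atan2(Δλ, Δψ) = 289.45°

289.5°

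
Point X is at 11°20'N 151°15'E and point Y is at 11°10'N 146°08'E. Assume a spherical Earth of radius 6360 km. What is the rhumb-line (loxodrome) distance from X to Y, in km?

Δψ = ln[tan(π/4+φ₂/2)/tan(π/4+φ₁/2)] = -0.0030;  Δφ = -0.0029 rad,  Δλ = -0.0893 rad
q = Δφ/Δψ = 0.9808
d = R·√(Δφ² + q²Δλ²) = 6360·0.08764 = 557 km

557 km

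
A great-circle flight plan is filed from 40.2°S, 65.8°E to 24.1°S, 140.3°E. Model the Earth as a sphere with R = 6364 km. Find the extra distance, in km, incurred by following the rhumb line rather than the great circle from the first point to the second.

164 km

Great circle: cos σ = sin φ₁ sin φ₂ + cos φ₁ cos φ₂ cos Δλ,  σ = 1.1042 rad → d_gc = 7026.9 km
Rhumb line: Δψ = +0.3339, q = Δφ/Δψ = 0.8416, d_rh = R√(Δφ²+q²Δλ²) = 7190.5 km
Excess = 7190.5 − 7026.9 = 163.6 ≈ 164 km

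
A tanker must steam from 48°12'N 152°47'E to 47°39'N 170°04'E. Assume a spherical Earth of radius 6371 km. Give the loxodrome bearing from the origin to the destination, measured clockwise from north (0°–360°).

Meridional parts: M(φ₁)=+0.9627, M(φ₂)=+0.9484 → ΔM = -0.0143;  Δλ = +0.3017 rad
tan C = Δλ / ΔM = -21.0572 → C = 92.72°

92.7°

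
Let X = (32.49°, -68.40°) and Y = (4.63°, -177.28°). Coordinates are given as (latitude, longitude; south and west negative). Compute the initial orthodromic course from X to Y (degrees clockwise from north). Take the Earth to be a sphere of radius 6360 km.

N = sin Δλ·cos φ₂ = -0.9431;  D = cos φ₁ sin φ₂ − sin φ₁ cos φ₂ cos Δλ = +0.2413
initial course = atan2(N, D) = 284.35°

284.4°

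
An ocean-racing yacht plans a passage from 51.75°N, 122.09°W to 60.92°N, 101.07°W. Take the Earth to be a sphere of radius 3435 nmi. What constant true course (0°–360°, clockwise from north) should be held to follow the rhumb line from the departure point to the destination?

51.6°

Meridional parts: M(φ₁)=+1.0591, M(φ₂)=+1.3495 → ΔM = +0.2904;  Δλ = +0.3669 rad
tan C = Δλ / ΔM = +1.2632 → C = 51.63°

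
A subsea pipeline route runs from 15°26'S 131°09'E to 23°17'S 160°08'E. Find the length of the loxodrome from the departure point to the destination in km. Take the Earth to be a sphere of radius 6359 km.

Δψ = ln[tan(π/4+φ₂/2)/tan(π/4+φ₁/2)] = -0.1454;  Δφ = -0.1370 rad,  Δλ = +0.5059 rad
q = Δφ/Δψ = 0.9425
d = R·√(Δφ² + q²Δλ²) = 6359·0.49608 = 3155 km

3155 km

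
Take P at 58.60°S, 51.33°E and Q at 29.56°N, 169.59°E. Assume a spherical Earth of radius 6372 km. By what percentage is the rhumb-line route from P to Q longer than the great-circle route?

3.3%

Great circle: σ = 2.2597 rad → d_gc = Rσ = 14398.6 km
Rhumb: Δφ = +1.5387, Δλ = +2.0640, Δψ = +1.8095, q = Δφ/Δψ = 0.8503 → d_rh = R√(Δφ²+q²Δλ²) = 14872.6 km
Excess = (14872.6 − 14398.6) / 14398.6 = 474.0 / 14398.6 = 3.29% ≈ 3.3%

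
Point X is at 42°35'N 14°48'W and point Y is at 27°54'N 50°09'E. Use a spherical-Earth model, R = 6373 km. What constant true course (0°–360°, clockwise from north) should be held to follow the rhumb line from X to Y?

105.6°

Meridional parts: M(φ₁)=+0.8229, M(φ₂)=+0.5074 → ΔM = -0.3155;  Δλ = +1.1336 rad
tan C = Δλ / ΔM = -3.5928 → C = 105.55°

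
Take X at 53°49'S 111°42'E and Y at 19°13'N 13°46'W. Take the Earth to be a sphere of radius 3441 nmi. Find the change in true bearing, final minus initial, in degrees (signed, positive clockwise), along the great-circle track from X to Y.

+71.4°

At departure: θ₁ = atan2(sin Δλ cos φ₂, cos φ₁ sin φ₂ − sin φ₁ cos φ₂ cos Δλ) = 252.13°
At arrival: θ₂ = atan2(sin Δλ cos φ₁, −cos φ₂ sin φ₁ + sin φ₂ cos φ₁ cos Δλ) = 323.48°
Δθ = θ₂ − θ₁ = +71.4°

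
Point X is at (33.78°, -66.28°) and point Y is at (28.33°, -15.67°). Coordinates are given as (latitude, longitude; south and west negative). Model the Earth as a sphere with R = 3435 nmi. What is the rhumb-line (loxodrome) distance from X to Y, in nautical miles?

2618 nmi

Δψ = ln[tan(π/4+φ₂/2)/tan(π/4+φ₁/2)] = -0.1111;  Δφ = -0.0951 rad,  Δλ = +0.8833 rad
q = Δφ/Δψ = 0.8561
d = R·√(Δφ² + q²Δλ²) = 3435·0.76217 = 2618 nmi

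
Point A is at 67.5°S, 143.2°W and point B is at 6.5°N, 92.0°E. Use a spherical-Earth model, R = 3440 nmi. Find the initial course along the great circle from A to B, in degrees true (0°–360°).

239.5°

N = sin Δλ·cos φ₂ = -0.8159;  D = cos φ₁ sin φ₂ − sin φ₁ cos φ₂ cos Δλ = -0.4806
initial course = atan2(N, D) = 239.50°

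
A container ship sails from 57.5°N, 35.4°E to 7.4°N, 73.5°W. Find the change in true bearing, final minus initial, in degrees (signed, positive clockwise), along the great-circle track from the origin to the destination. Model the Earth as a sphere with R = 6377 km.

-79.3°

At departure: θ₁ = atan2(sin Δλ cos φ₂, cos φ₁ sin φ₂ − sin φ₁ cos φ₂ cos Δλ) = 289.93°
At arrival: θ₂ = atan2(sin Δλ cos φ₁, −cos φ₂ sin φ₁ + sin φ₂ cos φ₁ cos Δλ) = 210.62°
Δθ = θ₂ − θ₁ = -79.3°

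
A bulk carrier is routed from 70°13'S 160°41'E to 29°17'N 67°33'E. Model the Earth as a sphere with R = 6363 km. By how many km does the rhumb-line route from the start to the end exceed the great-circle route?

Great circle: cos σ = sin φ₁ sin φ₂ + cos φ₁ cos φ₂ cos Δλ,  σ = 2.0673 rad → d_gc = 13154.5 km
Rhumb line: Δψ = +2.2814, q = Δφ/Δψ = 0.7612, d_rh = R√(Δφ²+q²Δλ²) = 13567.8 km
Excess = 13567.8 − 13154.5 = 413.3 ≈ 413 km

413 km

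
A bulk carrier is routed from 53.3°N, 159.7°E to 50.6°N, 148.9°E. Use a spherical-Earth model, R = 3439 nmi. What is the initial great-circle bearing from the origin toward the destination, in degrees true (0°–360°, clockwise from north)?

N = sin Δλ·cos φ₂ = -0.1189;  D = cos φ₁ sin φ₂ − sin φ₁ cos φ₂ cos Δλ = -0.0381
initial course = atan2(N, D) = 252.24°

252.2°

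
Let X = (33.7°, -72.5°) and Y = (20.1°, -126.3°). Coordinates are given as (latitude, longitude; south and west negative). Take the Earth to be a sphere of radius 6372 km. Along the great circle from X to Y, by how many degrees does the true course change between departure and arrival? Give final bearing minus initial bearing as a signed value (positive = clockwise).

-26.0°

Initial bearing θ₁ = atan2(sin Δλ cos φ₂, cos φ₁ sin φ₂ − sin φ₁ cos φ₂ cos Δλ) = 268.35°
Final bearing θ₂ = (initial bearing from the destination back to the start) + 180° = 242.32°
Δθ = θ₂ − θ₁ = -26.0°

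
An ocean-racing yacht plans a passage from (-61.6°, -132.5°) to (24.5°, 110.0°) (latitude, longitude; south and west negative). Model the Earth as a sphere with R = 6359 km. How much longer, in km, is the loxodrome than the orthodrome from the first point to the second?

612 km

Great circle: cos σ = sin φ₁ sin φ₂ + cos φ₁ cos φ₂ cos Δλ,  σ = 2.1708 rad → d_gc = 13804.0 km
Rhumb line: Δψ = +1.8155, q = Δφ/Δψ = 0.8277, d_rh = R√(Δφ²+q²Δλ²) = 14416.3 km
Excess = 14416.3 − 13804.0 = 612.3 ≈ 612 km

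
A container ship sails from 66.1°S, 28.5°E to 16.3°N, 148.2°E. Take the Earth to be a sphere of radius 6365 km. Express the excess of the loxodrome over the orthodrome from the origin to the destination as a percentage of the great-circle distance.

6.8%

Great circle: σ = 2.0367 rad → d_gc = Rσ = 12963.8 km
Rhumb: Δφ = +1.4382, Δλ = +2.0892, Δψ = +1.8413, q = Δφ/Δψ = 0.7811 → d_rh = R√(Δφ²+q²Δλ²) = 13844.4 km
Excess = (13844.4 − 12963.8) / 12963.8 = 880.6 / 12963.8 = 6.79% ≈ 6.8%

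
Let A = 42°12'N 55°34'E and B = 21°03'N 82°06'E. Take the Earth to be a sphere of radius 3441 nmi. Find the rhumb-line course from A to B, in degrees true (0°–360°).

133.4°

Δψ = ln[tan(π/4+φ₂/2)/tan(π/4+φ₁/2)] = -0.4379
Δλ = +0.4631 rad (taken the short way round)
course = atan2(Δλ, Δψ) = 133.40°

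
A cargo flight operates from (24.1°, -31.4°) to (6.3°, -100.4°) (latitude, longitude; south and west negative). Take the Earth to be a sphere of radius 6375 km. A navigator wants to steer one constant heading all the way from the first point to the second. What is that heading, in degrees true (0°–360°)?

255.0°

Δψ = ln[tan(π/4+φ₂/2)/tan(π/4+φ₁/2)] = -0.3234
Δλ = -1.2043 rad (taken the short way round)
course = atan2(Δλ, Δψ) = 254.97°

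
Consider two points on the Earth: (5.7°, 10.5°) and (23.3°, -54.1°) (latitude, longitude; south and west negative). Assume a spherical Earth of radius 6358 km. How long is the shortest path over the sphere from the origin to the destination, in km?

cos σ = sin φ₁ sin φ₂ + cos φ₁ cos φ₂ cos Δλ
      = sin(5.70°)sin(23.30°) + cos(5.70°)cos(23.30°)cos(-64.60°) = 0.4313
σ = 64.450° → d = Rσ = 6358·1.12487 = 7152 km

7152 km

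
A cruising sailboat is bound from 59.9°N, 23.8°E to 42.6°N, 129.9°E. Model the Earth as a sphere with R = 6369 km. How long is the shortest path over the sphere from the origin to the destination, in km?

Haversine: a = sin²(Δφ/2)+cos φ₁ cos φ₂ sin²(Δλ/2) = 0.25839;  σ = 2·atan2(√a,√(1−a))
σ = 61.104° → d = Rσ = 6369·1.06646 = 6792 km

6792 km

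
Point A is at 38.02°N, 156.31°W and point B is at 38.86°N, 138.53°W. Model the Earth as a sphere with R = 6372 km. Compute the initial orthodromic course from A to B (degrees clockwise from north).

81.0°

θ = atan2( sin Δλ·cos φ₂ ,  cos φ₁ sin φ₂ − sin φ₁ cos φ₂ cos Δλ )
  = atan2(+0.2378, +0.0376) = 81.02°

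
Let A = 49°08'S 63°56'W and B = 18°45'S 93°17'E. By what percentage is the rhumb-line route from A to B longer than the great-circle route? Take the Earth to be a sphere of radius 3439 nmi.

Great circle: σ = 1.9051 rad → d_gc = Rσ = 6551.8 nmi
Rhumb: Δφ = +0.5303, Δλ = +2.7439, Δψ = +0.6541, q = Δφ/Δψ = 0.8107 → d_rh = R√(Δφ²+q²Δλ²) = 7864.5 nmi
Excess = (7864.5 − 6551.8) / 6551.8 = 1312.7 / 6551.8 = 20.04% ≈ 20.0%

20.0%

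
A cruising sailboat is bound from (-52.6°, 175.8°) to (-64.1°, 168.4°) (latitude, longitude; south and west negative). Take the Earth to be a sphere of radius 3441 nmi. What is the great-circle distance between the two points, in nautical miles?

Haversine: a = sin²(Δφ/2)+cos φ₁ cos φ₂ sin²(Δλ/2) = 0.01114;  σ = 2·atan2(√a,√(1−a))
σ = 12.119° → d = Rσ = 3441·0.21151 = 728 nmi

728 nmi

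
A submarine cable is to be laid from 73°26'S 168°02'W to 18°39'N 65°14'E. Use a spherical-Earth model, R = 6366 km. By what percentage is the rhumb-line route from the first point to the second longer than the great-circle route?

9.3%

Great circle: σ = 2.0579 rad → d_gc = Rσ = 13100.8 km
Rhumb: Δφ = +1.6072, Δλ = -2.2119, Δψ = +2.2584, q = Δφ/Δψ = 0.7116 → d_rh = R√(Δφ²+q²Δλ²) = 14320.9 km
Excess = (14320.9 − 13100.8) / 13100.8 = 1220.1 / 13100.8 = 9.31% ≈ 9.3%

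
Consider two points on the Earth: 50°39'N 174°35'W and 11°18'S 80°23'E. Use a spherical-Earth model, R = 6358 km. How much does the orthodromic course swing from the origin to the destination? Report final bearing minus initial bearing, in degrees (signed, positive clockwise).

At departure: θ₁ = atan2(sin Δλ cos φ₂, cos φ₁ sin φ₂ − sin φ₁ cos φ₂ cos Δλ) = 274.37°
At arrival: θ₂ = atan2(sin Δλ cos φ₁, −cos φ₂ sin φ₁ + sin φ₂ cos φ₁ cos Δλ) = 220.14°
Δθ = θ₂ − θ₁ = -54.2°

-54.2°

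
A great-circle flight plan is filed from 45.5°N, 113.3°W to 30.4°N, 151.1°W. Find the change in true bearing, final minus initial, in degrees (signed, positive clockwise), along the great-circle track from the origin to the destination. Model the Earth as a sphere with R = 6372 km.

Initial bearing θ₁ = atan2(sin Δλ cos φ₂, cos φ₁ sin φ₂ − sin φ₁ cos φ₂ cos Δλ) = 256.04°
Final bearing θ₂ = (initial bearing from the destination back to the start) + 180° = 232.06°
Δθ = θ₂ − θ₁ = -24.0°

-24.0°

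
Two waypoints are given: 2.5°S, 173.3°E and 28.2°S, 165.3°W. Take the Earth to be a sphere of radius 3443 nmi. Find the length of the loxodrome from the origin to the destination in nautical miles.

Rhumb course C = atan2(Δλ, Δψ) with Δψ = ln[tan(π/4+φ₂/2)/tan(π/4+φ₁/2)] = -0.4697, Δλ = +0.3735 → C = 141.51°
d = R·|Δφ| / |cos C| = 3443·0.44855 / 0.78270 = 1973 nmi

1973 nmi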